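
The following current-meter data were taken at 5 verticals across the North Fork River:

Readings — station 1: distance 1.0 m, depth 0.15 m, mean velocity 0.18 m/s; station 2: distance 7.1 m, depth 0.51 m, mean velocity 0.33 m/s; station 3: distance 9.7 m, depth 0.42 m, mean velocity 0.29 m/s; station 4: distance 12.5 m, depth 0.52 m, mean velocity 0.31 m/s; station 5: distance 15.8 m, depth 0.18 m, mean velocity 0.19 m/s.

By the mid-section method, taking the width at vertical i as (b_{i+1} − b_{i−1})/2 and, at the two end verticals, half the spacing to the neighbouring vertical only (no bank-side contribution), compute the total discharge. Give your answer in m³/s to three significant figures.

w_1 = (7.1 − 1.0)/2 = 3.05 m; q_1 = 0.18 × 0.15 × 3.05 = 0.08235 m³/s
w_2 = (9.7 − 1.0)/2 = 4.35 m; q_2 = 0.33 × 0.51 × 4.35 = 0.7321 m³/s
w_3 = (12.5 − 7.1)/2 = 2.7 m; q_3 = 0.29 × 0.42 × 2.7 = 0.3289 m³/s
w_4 = (15.8 − 9.7)/2 = 3.05 m; q_4 = 0.31 × 0.52 × 3.05 = 0.4917 m³/s
w_5 = (15.8 − 12.5)/2 = 1.65 m; q_5 = 0.19 × 0.18 × 1.65 = 0.05643 m³/s
Q = Σ qᵢ = 1.691 m³/s

1.69 m³/s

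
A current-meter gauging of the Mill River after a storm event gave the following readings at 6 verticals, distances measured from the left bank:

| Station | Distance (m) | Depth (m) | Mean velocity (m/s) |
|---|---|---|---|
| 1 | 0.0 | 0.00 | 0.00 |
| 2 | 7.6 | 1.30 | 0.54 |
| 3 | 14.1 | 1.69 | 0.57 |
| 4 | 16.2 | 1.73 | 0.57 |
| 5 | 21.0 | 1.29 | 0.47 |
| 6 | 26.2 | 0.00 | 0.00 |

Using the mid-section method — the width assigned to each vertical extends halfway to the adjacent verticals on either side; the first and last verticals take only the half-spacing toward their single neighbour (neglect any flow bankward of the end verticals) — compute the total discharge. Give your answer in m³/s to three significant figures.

w_2 = (14.1 − 0.0)/2 = 7.05 m; q_2 = 0.54 × 1.30 × 7.05 = 4.949 m³/s
w_3 = (16.2 − 7.6)/2 = 4.3 m; q_3 = 0.57 × 1.69 × 4.3 = 4.142 m³/s
w_4 = (21.0 − 14.1)/2 = 3.45 m; q_4 = 0.57 × 1.73 × 3.45 = 3.402 m³/s
w_5 = (26.2 − 16.2)/2 = 5 m; q_5 = 0.47 × 1.29 × 5 = 3.032 m³/s
Stations 1, 6 contribute zero (depth or velocity is 0).
Q = Σ qᵢ = 15.52 m³/s

15.5 m³/s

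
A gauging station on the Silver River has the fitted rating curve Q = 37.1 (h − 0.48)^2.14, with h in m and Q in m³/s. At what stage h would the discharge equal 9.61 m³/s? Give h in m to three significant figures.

1.01 m

h − h₀ = (Q/C)^(1/b) = (9.61/37.1)^(1/2.14) = 0.5319 m
h = 0.48 + 0.5319 = 1.012 m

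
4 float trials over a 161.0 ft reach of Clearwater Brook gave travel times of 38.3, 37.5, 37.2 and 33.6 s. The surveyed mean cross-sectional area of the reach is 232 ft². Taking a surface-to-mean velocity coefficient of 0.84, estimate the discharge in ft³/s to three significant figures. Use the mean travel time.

t̄ = (38.3 + 37.5 + 37.2 + 33.6) / 4 = 36.65 s
v_surface = L / t̄ = 161.0 / 36.65 = 4.393 ft/s
v_mean = 0.84 × 4.393 = 3.690 ft/s
Q = A × v_mean = 232 × 3.690 = 856.1 ft³/s

856 ft³/s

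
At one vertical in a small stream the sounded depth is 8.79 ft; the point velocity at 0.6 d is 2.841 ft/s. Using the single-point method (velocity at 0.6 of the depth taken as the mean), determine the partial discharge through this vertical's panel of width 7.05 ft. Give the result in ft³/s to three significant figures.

v̄ = v₀.₆ = 2.841 ft/s
q = v̄ × d × w = 2.841 × 8.79 × 7.05 = 176.1 ft³/s

176 ft³/s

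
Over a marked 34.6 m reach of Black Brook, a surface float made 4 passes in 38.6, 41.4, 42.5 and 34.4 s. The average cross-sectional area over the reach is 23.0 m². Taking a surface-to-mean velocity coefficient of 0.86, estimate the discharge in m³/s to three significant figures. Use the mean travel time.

17.4 m³/s

t̄ = (38.6 + 41.4 + 42.5 + 34.4) / 4 = 39.225 s
v_surface = L / t̄ = 34.6 / 39.225 = 0.8821 m/s
v_mean = 0.86 × 0.8821 = 0.7586 m/s
Q = A × v_mean = 23.0 × 0.7586 = 17.45 m³/s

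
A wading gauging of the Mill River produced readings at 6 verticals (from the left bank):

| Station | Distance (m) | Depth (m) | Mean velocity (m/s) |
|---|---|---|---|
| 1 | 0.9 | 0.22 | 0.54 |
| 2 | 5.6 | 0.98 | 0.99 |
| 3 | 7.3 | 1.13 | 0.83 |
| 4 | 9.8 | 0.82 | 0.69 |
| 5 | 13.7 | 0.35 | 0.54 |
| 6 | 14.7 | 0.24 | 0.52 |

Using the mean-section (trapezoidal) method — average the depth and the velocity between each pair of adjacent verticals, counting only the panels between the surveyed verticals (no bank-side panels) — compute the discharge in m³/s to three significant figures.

7.20 m³/s

Panel 1-2: Δb = 4.7 m, d̄ = (0.22+0.98)/2 = 0.6, v̄ = (0.54+0.99)/2 = 0.765 → q = 4.7×0.6×0.765 = 2.157 m³/s
Panel 2-3: Δb = 1.7 m, d̄ = (0.98+1.13)/2 = 1.055, v̄ = (0.99+0.83)/2 = 0.91 → q = 1.7×1.055×0.91 = 1.632 m³/s
Panel 3-4: Δb = 2.5 m, d̄ = (1.13+0.82)/2 = 0.975, v̄ = (0.83+0.69)/2 = 0.76 → q = 2.5×0.975×0.76 = 1.853 m³/s
Panel 4-5: Δb = 3.9 m, d̄ = (0.82+0.35)/2 = 0.585, v̄ = (0.69+0.54)/2 = 0.615 → q = 3.9×0.585×0.615 = 1.403 m³/s
Panel 5-6: Δb = 1 m, d̄ = (0.35+0.24)/2 = 0.295, v̄ = (0.54+0.52)/2 = 0.53 → q = 1×0.295×0.53 = 0.1564 m³/s
Q = Σ q = 7.201 m³/s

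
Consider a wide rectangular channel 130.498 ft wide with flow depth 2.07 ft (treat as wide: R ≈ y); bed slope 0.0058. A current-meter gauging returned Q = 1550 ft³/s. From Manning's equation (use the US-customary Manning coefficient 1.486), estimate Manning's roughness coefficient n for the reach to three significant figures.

A = b·y = 130.498 × 2.07 = 270.1 ft²
Wide channel: R ≈ y = 2.07 ft
n = (1.486/Q)·A·R^(2/3)·S^(1/2) = (1.486/1550) × 270.1 × 1.624 × 0.07616 = 0.03203

0.0320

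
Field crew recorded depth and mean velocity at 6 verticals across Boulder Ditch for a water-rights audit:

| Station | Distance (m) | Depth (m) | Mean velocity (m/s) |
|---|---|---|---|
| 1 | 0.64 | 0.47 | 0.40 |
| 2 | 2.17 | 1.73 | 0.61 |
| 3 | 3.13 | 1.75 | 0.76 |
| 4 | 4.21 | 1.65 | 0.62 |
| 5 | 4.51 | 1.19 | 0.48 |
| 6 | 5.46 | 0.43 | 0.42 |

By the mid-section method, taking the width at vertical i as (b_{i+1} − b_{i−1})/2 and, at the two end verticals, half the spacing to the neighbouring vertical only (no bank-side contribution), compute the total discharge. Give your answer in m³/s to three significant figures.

w_1 = (2.17 − 0.64)/2 = 0.765 m; q_1 = 0.40 × 0.47 × 0.765 = 0.1438 m³/s
w_2 = (3.13 − 0.64)/2 = 1.245 m; q_2 = 0.61 × 1.73 × 1.245 = 1.314 m³/s
w_3 = (4.21 − 2.17)/2 = 1.02 m; q_3 = 0.76 × 1.75 × 1.02 = 1.357 m³/s
w_4 = (4.51 − 3.13)/2 = 0.69 m; q_4 = 0.62 × 1.65 × 0.69 = 0.7059 m³/s
w_5 = (5.46 − 4.21)/2 = 0.625 m; q_5 = 0.48 × 1.19 × 0.625 = 0.3570 m³/s
w_6 = (5.46 − 4.51)/2 = 0.475 m; q_6 = 0.42 × 0.43 × 0.475 = 0.08579 m³/s
Q = Σ qᵢ = 3.963 m³/s

3.96 m³/s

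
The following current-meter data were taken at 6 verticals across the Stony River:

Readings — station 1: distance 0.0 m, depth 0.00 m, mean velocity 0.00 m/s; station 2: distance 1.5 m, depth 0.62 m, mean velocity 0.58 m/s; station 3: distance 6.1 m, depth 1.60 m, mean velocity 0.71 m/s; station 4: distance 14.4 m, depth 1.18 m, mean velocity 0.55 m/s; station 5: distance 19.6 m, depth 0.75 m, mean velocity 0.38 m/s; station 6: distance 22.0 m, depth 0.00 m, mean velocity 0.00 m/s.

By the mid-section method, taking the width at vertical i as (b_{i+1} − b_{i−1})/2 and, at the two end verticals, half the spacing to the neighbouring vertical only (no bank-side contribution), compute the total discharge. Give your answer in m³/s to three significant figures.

w_2 = (6.1 − 0.0)/2 = 3.05 m; q_2 = 0.58 × 0.62 × 3.05 = 1.097 m³/s
w_3 = (14.4 − 1.5)/2 = 6.45 m; q_3 = 0.71 × 1.60 × 6.45 = 7.327 m³/s
w_4 = (19.6 − 6.1)/2 = 6.75 m; q_4 = 0.55 × 1.18 × 6.75 = 4.381 m³/s
w_5 = (22.0 − 14.4)/2 = 3.8 m; q_5 = 0.38 × 0.75 × 3.8 = 1.083 m³/s
Stations 1, 6 contribute zero (depth or velocity is 0).
Q = Σ qᵢ = 13.89 m³/s

13.9 m³/s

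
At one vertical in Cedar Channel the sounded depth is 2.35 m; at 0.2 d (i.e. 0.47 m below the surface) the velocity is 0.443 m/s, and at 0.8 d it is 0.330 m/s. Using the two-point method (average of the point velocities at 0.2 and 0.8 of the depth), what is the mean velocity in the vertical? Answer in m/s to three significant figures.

v̄ = (0.443 + 0.330) / 2 = 0.3865 m/s

0.387 m/s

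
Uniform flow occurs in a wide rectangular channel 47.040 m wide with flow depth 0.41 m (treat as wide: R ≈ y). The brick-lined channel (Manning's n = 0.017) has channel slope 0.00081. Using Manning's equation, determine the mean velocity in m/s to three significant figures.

A = b·y = 47.040 × 0.41 = 19.29 m²
Wide channel: R ≈ y = 0.41 m
Q = (1/n)·A·R^(2/3)·S^(1/2) = (1/0.017) × 19.29 × 0.4100^(2/3) × 0.00081^(1/2) = 17.82 m³/s
V = Q/A = 17.82/19.29 = 0.9240 m/s

0.924 m/s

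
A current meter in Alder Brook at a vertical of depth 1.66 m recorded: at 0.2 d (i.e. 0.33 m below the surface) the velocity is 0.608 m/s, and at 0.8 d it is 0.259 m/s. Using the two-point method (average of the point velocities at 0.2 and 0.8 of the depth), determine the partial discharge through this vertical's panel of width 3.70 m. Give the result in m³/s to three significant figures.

v̄ = (0.608 + 0.259) / 2 = 0.4335 m/s
q = v̄ × d × w = 0.4335 × 1.66 × 3.70 = 2.663 m³/s

2.66 m³/s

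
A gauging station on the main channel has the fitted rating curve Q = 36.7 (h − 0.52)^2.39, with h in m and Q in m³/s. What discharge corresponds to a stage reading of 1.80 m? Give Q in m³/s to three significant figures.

66.2 m³/s

Q = 36.7 × (1.80 − 0.52)^2.39 = 36.7 × 1.28^2.39 = 66.21 m³/s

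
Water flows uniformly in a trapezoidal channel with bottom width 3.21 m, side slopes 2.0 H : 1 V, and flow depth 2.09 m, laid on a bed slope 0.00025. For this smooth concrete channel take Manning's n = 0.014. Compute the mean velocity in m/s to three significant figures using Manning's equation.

1.30 m/s

A = (b + z·y)·y = (3.21 + 2.0×2.09)×2.09 = 15.45 m²
P = b + 2y√(1+z²) = 3.21 + 2×2.09×√(1+2.0²) = 12.56 m
R = A/P = 15.45/12.56 = 1.230 m
Q = (1/n)·A·R^(2/3)·S^(1/2) = (1/0.014) × 15.45 × 1.230^(2/3) × 0.00025^(1/2) = 20.03 m³/s
V = Q/A = 20.03/15.45 = 1.297 m/s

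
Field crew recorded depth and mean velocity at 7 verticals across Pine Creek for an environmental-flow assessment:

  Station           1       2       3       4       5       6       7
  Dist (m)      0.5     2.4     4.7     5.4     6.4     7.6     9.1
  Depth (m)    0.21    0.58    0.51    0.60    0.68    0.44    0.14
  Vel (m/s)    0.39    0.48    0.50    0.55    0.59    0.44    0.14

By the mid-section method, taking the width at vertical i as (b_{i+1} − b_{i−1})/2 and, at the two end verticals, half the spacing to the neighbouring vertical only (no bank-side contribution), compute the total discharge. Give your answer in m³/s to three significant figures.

w_1 = (2.4 − 0.5)/2 = 0.95 m; q_1 = 0.39 × 0.21 × 0.95 = 0.07781 m³/s
w_2 = (4.7 − 0.5)/2 = 2.1 m; q_2 = 0.48 × 0.58 × 2.1 = 0.5846 m³/s
w_3 = (5.4 − 2.4)/2 = 1.5 m; q_3 = 0.50 × 0.51 × 1.5 = 0.3825 m³/s
w_4 = (6.4 − 4.7)/2 = 0.85 m; q_4 = 0.55 × 0.60 × 0.85 = 0.2805 m³/s
w_5 = (7.6 − 5.4)/2 = 1.1 m; q_5 = 0.59 × 0.68 × 1.1 = 0.4413 m³/s
w_6 = (9.1 − 6.4)/2 = 1.35 m; q_6 = 0.44 × 0.44 × 1.35 = 0.2614 m³/s
w_7 = (9.1 − 7.6)/2 = 0.75 m; q_7 = 0.14 × 0.14 × 0.75 = 0.01470 m³/s
Q = Σ qᵢ = 2.043 m³/s

2.04 m³/s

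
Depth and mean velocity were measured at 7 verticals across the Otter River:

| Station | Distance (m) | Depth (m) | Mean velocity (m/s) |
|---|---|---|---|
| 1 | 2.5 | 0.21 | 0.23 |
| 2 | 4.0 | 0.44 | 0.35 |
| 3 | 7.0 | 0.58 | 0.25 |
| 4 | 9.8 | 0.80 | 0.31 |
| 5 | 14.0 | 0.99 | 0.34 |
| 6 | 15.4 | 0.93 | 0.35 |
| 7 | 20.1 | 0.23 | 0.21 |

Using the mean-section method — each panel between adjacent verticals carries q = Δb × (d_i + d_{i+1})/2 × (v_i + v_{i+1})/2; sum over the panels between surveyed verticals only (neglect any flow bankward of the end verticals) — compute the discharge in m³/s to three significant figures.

Panel 1-2: Δb = 1.5 m, d̄ = (0.21+0.44)/2 = 0.325, v̄ = (0.23+0.35)/2 = 0.29 → q = 1.5×0.325×0.29 = 0.1414 m³/s
Panel 2-3: Δb = 3 m, d̄ = (0.44+0.58)/2 = 0.51, v̄ = (0.35+0.25)/2 = 0.3 → q = 3×0.51×0.3 = 0.4590 m³/s
Panel 3-4: Δb = 2.8 m, d̄ = (0.58+0.80)/2 = 0.69, v̄ = (0.25+0.31)/2 = 0.28 → q = 2.8×0.69×0.28 = 0.5410 m³/s
Panel 4-5: Δb = 4.2 m, d̄ = (0.80+0.99)/2 = 0.895, v̄ = (0.31+0.34)/2 = 0.325 → q = 4.2×0.895×0.325 = 1.222 m³/s
Panel 5-6: Δb = 1.4 m, d̄ = (0.99+0.93)/2 = 0.96, v̄ = (0.34+0.35)/2 = 0.345 → q = 1.4×0.96×0.345 = 0.4637 m³/s
Panel 6-7: Δb = 4.7 m, d̄ = (0.93+0.23)/2 = 0.58, v̄ = (0.35+0.21)/2 = 0.28 → q = 4.7×0.58×0.28 = 0.7633 m³/s
Q = Σ q = 3.590 m³/s

3.59 m³/s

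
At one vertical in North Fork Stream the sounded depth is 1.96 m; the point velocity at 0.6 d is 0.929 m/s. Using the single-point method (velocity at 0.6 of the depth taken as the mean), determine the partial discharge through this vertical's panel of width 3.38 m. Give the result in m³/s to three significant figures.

6.15 m³/s

v̄ = v₀.₆ = 0.929 m/s
q = v̄ × d × w = 0.9290 × 1.96 × 3.38 = 6.154 m³/s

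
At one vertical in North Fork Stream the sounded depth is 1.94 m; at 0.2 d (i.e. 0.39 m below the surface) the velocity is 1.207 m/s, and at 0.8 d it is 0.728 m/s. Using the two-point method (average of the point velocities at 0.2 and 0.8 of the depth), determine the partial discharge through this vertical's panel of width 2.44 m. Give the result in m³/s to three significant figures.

4.58 m³/s

v̄ = (1.207 + 0.728) / 2 = 0.9675 m/s
q = v̄ × d × w = 0.9675 × 1.94 × 2.44 = 4.580 m³/s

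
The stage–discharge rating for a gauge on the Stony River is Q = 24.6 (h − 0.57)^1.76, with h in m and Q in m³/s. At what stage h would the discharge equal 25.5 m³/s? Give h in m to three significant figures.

h − h₀ = (Q/C)^(1/b) = (25.5/24.6)^(1/1.76) = 1.021 m
h = 0.57 + 1.021 = 1.591 m

1.59 m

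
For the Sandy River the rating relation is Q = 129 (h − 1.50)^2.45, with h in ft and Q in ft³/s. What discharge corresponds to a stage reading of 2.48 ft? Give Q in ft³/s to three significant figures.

123 ft³/s

Q = 129 × (2.48 − 1.50)^2.45 = 129 × 0.98^2.45 = 122.8 ft³/s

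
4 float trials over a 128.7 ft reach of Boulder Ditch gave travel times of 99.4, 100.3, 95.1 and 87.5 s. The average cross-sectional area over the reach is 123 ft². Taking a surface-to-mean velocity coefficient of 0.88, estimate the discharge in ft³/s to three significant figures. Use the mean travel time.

146 ft³/s

t̄ = (99.4 + 100.3 + 95.1 + 87.5) / 4 = 95.575 s
v_surface = L / t̄ = 128.7 / 95.575 = 1.347 ft/s
v_mean = 0.88 × 1.347 = 1.185 ft/s
Q = A × v_mean = 123 × 1.185 = 145.8 ft³/s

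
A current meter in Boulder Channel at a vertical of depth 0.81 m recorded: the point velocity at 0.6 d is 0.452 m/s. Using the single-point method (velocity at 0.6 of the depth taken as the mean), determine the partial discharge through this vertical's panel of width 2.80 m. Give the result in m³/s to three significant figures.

v̄ = v₀.₆ = 0.452 m/s
q = v̄ × d × w = 0.4520 × 0.81 × 2.80 = 1.025 m³/s

1.03 m³/s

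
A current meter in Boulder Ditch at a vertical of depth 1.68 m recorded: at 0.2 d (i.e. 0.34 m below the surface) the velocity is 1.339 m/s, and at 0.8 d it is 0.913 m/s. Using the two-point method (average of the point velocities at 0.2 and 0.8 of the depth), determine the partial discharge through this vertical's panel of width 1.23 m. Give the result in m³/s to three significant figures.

v̄ = (1.339 + 0.913) / 2 = 1.126 m/s
q = v̄ × d × w = 1.126 × 1.68 × 1.23 = 2.327 m³/s

2.33 m³/s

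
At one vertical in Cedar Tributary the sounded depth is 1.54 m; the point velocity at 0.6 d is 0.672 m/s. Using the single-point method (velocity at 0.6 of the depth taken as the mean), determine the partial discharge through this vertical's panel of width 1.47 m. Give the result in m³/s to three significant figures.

1.52 m³/s

v̄ = v₀.₆ = 0.672 m/s
q = v̄ × d × w = 0.6720 × 1.54 × 1.47 = 1.521 m³/s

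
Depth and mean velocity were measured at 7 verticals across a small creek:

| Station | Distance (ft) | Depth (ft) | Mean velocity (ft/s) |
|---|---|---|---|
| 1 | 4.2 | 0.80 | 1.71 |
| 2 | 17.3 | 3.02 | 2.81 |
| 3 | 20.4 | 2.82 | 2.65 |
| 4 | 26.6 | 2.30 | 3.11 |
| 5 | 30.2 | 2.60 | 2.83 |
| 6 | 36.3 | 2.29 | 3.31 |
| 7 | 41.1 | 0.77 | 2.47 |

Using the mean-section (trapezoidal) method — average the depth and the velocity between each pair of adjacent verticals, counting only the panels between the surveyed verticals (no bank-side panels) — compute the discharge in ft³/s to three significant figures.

220 ft³/s

Panel 1-2: Δb = 13.1 ft, d̄ = (0.80+3.02)/2 = 1.91, v̄ = (1.71+2.81)/2 = 2.26 → q = 13.1×1.91×2.26 = 56.55 ft³/s
Panel 2-3: Δb = 3.1 ft, d̄ = (3.02+2.82)/2 = 2.92, v̄ = (2.81+2.65)/2 = 2.73 → q = 3.1×2.92×2.73 = 24.71 ft³/s
Panel 3-4: Δb = 6.2 ft, d̄ = (2.82+2.30)/2 = 2.56, v̄ = (2.65+3.11)/2 = 2.88 → q = 6.2×2.56×2.88 = 45.71 ft³/s
Panel 4-5: Δb = 3.6 ft, d̄ = (2.30+2.60)/2 = 2.45, v̄ = (3.11+2.83)/2 = 2.97 → q = 3.6×2.45×2.97 = 26.20 ft³/s
Panel 5-6: Δb = 6.1 ft, d̄ = (2.60+2.29)/2 = 2.445, v̄ = (2.83+3.31)/2 = 3.07 → q = 6.1×2.445×3.07 = 45.79 ft³/s
Panel 6-7: Δb = 4.8 ft, d̄ = (2.29+0.77)/2 = 1.53, v̄ = (3.31+2.47)/2 = 2.89 → q = 4.8×1.53×2.89 = 21.22 ft³/s
Q = Σ q = 220.2 ft³/s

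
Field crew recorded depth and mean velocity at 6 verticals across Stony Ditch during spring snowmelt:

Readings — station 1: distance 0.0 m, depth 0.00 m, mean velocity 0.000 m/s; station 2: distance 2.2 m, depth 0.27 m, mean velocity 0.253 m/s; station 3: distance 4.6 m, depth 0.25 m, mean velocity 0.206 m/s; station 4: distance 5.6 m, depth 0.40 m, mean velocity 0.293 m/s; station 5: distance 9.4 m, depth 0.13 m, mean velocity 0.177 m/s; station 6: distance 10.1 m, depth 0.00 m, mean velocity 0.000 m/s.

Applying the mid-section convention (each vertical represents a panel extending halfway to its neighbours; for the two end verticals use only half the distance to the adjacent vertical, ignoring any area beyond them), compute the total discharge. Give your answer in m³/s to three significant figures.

w_2 = (4.6 − 0.0)/2 = 2.3 m; q_2 = 0.253 × 0.27 × 2.3 = 0.1571 m³/s
w_3 = (5.6 − 2.2)/2 = 1.7 m; q_3 = 0.206 × 0.25 × 1.7 = 0.08755 m³/s
w_4 = (9.4 − 4.6)/2 = 2.4 m; q_4 = 0.293 × 0.40 × 2.4 = 0.2813 m³/s
w_5 = (10.1 − 5.6)/2 = 2.25 m; q_5 = 0.177 × 0.13 × 2.25 = 0.05177 m³/s
Stations 1, 6 contribute zero (depth or velocity is 0).
Q = Σ qᵢ = 0.5777 m³/s

0.578 m³/s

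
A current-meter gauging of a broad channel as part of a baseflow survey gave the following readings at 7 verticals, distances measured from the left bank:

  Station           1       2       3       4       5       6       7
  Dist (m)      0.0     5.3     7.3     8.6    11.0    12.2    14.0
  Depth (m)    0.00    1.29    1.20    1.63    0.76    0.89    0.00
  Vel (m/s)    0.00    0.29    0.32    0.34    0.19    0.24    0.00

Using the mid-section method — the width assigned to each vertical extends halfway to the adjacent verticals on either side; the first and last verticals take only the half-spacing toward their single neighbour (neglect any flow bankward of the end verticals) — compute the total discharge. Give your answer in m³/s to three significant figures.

3.60 m³/s

w_2 = (7.3 − 0.0)/2 = 3.65 m; q_2 = 0.29 × 1.29 × 3.65 = 1.365 m³/s
w_3 = (8.6 − 5.3)/2 = 1.65 m; q_3 = 0.32 × 1.20 × 1.65 = 0.6336 m³/s
w_4 = (11.0 − 7.3)/2 = 1.85 m; q_4 = 0.34 × 1.63 × 1.85 = 1.025 m³/s
w_5 = (12.2 − 8.6)/2 = 1.8 m; q_5 = 0.19 × 0.76 × 1.8 = 0.2599 m³/s
w_6 = (14.0 − 11.0)/2 = 1.5 m; q_6 = 0.24 × 0.89 × 1.5 = 0.3204 m³/s
Stations 1, 7 contribute zero (depth or velocity is 0).
Q = Σ qᵢ = 3.605 m³/s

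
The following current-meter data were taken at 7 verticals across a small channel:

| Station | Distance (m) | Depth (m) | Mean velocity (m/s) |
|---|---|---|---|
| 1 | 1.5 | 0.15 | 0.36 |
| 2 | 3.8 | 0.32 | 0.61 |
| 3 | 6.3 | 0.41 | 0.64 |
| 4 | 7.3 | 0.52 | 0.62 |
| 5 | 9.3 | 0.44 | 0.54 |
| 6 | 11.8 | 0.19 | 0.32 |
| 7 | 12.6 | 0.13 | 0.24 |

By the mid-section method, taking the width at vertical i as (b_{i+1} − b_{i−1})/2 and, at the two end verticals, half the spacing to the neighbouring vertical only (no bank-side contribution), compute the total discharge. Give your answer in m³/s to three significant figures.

2.12 m³/s

w_1 = (3.8 − 1.5)/2 = 1.15 m; q_1 = 0.36 × 0.15 × 1.15 = 0.06210 m³/s
w_2 = (6.3 − 1.5)/2 = 2.4 m; q_2 = 0.61 × 0.32 × 2.4 = 0.4685 m³/s
w_3 = (7.3 − 3.8)/2 = 1.75 m; q_3 = 0.64 × 0.41 × 1.75 = 0.4592 m³/s
w_4 = (9.3 − 6.3)/2 = 1.5 m; q_4 = 0.62 × 0.52 × 1.5 = 0.4836 m³/s
w_5 = (11.8 − 7.3)/2 = 2.25 m; q_5 = 0.54 × 0.44 × 2.25 = 0.5346 m³/s
w_6 = (12.6 − 9.3)/2 = 1.65 m; q_6 = 0.32 × 0.19 × 1.65 = 0.1003 m³/s
w_7 = (12.6 − 11.8)/2 = 0.4 m; q_7 = 0.24 × 0.13 × 0.4 = 0.01248 m³/s
Q = Σ qᵢ = 2.121 m³/s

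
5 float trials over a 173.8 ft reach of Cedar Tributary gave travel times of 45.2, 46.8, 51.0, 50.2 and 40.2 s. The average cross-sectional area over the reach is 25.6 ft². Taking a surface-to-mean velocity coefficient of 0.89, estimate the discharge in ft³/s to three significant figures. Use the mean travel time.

84.8 ft³/s

t̄ = (45.2 + 46.8 + 51.0 + 50.2 + 40.2) / 5 = 46.68 s
v_surface = L / t̄ = 173.8 / 46.68 = 3.723 ft/s
v_mean = 0.89 × 3.723 = 3.314 ft/s
Q = A × v_mean = 25.6 × 3.314 = 84.83 ft³/s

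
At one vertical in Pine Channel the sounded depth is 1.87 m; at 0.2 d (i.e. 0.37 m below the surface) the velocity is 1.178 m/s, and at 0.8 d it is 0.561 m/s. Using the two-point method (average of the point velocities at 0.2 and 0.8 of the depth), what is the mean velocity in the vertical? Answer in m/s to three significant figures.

0.870 m/s

v̄ = (1.178 + 0.561) / 2 = 0.8695 m/s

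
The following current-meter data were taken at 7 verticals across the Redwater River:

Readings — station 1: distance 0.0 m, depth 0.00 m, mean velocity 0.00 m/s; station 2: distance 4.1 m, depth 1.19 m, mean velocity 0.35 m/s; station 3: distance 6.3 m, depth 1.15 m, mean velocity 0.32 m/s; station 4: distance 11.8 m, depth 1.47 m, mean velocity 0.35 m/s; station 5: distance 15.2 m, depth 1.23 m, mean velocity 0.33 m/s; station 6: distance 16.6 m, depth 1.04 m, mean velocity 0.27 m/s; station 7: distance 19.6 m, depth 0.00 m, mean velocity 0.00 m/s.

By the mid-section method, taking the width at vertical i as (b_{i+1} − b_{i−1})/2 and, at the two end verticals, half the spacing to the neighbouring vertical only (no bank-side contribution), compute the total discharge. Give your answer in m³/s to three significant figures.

6.61 m³/s

w_2 = (6.3 − 0.0)/2 = 3.15 m; q_2 = 0.35 × 1.19 × 3.15 = 1.312 m³/s
w_3 = (11.8 − 4.1)/2 = 3.85 m; q_3 = 0.32 × 1.15 × 3.85 = 1.417 m³/s
w_4 = (15.2 − 6.3)/2 = 4.45 m; q_4 = 0.35 × 1.47 × 4.45 = 2.290 m³/s
w_5 = (16.6 − 11.8)/2 = 2.4 m; q_5 = 0.33 × 1.23 × 2.4 = 0.9742 m³/s
w_6 = (19.6 − 15.2)/2 = 2.2 m; q_6 = 0.27 × 1.04 × 2.2 = 0.6178 m³/s
Stations 1, 7 contribute zero (depth or velocity is 0).
Q = Σ qᵢ = 6.610 m³/s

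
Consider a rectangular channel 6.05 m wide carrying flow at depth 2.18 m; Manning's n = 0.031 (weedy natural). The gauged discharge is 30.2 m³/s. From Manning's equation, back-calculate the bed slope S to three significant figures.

A = b·y = 6.05 × 2.18 = 13.19 m²
P = b + 2y = 6.05 + 2×2.18 = 10.41 m
R = A/P = 13.19/10.41 = 1.267 m
S = (Q·n / (1·A·R^(2/3)))² = (30.2×0.031 / (1×13.19×1.171))² = 0.003675

0.00368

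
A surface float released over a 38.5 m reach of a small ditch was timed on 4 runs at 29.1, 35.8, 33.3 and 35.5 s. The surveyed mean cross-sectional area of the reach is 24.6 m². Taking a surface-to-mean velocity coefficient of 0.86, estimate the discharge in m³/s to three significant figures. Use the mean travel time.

24.4 m³/s

t̄ = (29.1 + 35.8 + 33.3 + 35.5) / 4 = 33.425 s
v_surface = L / t̄ = 38.5 / 33.425 = 1.152 m/s
v_mean = 0.86 × 1.152 = 0.9906 m/s
Q = A × v_mean = 24.6 × 0.9906 = 24.37 m³/s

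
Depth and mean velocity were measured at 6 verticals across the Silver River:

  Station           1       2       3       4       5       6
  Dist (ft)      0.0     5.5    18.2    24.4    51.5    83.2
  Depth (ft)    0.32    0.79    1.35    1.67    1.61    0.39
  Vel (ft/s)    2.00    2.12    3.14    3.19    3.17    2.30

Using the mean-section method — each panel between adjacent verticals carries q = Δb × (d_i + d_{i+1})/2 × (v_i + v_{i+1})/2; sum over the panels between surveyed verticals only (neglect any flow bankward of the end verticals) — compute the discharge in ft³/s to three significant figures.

300 ft³/s

Panel 1-2: Δb = 5.5 ft, d̄ = (0.32+0.79)/2 = 0.555, v̄ = (2.00+2.12)/2 = 2.06 → q = 5.5×0.555×2.06 = 6.288 ft³/s
Panel 2-3: Δb = 12.7 ft, d̄ = (0.79+1.35)/2 = 1.07, v̄ = (2.12+3.14)/2 = 2.63 → q = 12.7×1.07×2.63 = 35.74 ft³/s
Panel 3-4: Δb = 6.2 ft, d̄ = (1.35+1.67)/2 = 1.51, v̄ = (3.14+3.19)/2 = 3.165 → q = 6.2×1.51×3.165 = 29.63 ft³/s
Panel 4-5: Δb = 27.1 ft, d̄ = (1.67+1.61)/2 = 1.64, v̄ = (3.19+3.17)/2 = 3.18 → q = 27.1×1.64×3.18 = 141.3 ft³/s
Panel 5-6: Δb = 31.7 ft, d̄ = (1.61+0.39)/2 = 1, v̄ = (3.17+2.30)/2 = 2.735 → q = 31.7×1×2.735 = 86.70 ft³/s
Q = Σ q = 299.7 ft³/s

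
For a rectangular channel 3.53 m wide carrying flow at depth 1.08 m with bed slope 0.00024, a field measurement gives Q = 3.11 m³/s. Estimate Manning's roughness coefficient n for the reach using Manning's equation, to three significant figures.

0.0145

A = b·y = 3.53 × 1.08 = 3.812 m²
P = b + 2y = 3.53 + 2×1.08 = 5.690 m
R = A/P = 3.812/5.690 = 0.6700 m
n = (1/Q)·A·R^(2/3)·S^(1/2) = (1/3.11) × 3.812 × 0.7657 × 0.01549 = 0.01454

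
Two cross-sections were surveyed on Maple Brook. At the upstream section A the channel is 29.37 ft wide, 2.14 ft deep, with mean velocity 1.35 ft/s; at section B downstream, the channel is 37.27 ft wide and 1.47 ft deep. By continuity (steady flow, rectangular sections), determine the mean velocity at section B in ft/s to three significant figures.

1.55 ft/s

Q = A₁V₁ = (29.37×2.14) × 1.35 = 84.85 ft³/s
A₂ = 37.27 × 1.47 = 54.79 ft²
V₂ = Q/A₂ = 84.85/54.79 = 1.549 ft/s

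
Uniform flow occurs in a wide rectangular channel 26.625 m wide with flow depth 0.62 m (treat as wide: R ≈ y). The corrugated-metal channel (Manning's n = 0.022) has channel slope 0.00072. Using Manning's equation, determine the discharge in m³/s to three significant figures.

A = b·y = 26.625 × 0.62 = 16.51 m²
Wide channel: R ≈ y = 0.62 m
Q = (1/n)·A·R^(2/3)·S^(1/2) = (1/0.022) × 16.51 × 0.6200^(2/3) × 0.00072^(1/2) = 14.64 m³/s

14.6 m³/s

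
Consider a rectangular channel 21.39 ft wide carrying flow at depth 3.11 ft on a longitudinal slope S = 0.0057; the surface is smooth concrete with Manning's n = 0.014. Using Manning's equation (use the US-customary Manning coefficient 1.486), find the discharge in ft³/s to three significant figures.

A = b·y = 21.39 × 3.11 = 66.52 ft²
P = b + 2y = 21.39 + 2×3.11 = 27.61 ft
R = A/P = 66.52/27.61 = 2.409 ft
Q = (1.486/n)·A·R^(2/3)·S^(1/2) = (1.486/0.014) × 66.52 × 2.409^(2/3) × 0.0057^(1/2) = 958.1 ft³/s

958 ft³/s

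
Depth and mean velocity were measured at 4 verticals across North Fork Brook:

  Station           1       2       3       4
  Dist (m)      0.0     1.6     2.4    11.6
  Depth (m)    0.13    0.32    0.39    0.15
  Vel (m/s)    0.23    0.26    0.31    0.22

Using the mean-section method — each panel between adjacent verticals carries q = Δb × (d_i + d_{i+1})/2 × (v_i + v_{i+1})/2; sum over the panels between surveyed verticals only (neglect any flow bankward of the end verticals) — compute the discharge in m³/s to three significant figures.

Panel 1-2: Δb = 1.6 m, d̄ = (0.13+0.32)/2 = 0.225, v̄ = (0.23+0.26)/2 = 0.245 → q = 1.6×0.225×0.245 = 0.08820 m³/s
Panel 2-3: Δb = 0.8 m, d̄ = (0.32+0.39)/2 = 0.355, v̄ = (0.26+0.31)/2 = 0.285 → q = 0.8×0.355×0.285 = 0.08094 m³/s
Panel 3-4: Δb = 9.2 m, d̄ = (0.39+0.15)/2 = 0.27, v̄ = (0.31+0.22)/2 = 0.265 → q = 9.2×0.27×0.265 = 0.6583 m³/s
Q = Σ q = 0.8274 m³/s

0.827 m³/s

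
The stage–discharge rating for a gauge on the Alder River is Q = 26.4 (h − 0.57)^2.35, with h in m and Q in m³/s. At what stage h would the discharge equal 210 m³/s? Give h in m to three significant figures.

2.99 m

h − h₀ = (Q/C)^(1/b) = (210/26.4)^(1/2.35) = 2.417 m
h = 0.57 + 2.417 = 2.987 m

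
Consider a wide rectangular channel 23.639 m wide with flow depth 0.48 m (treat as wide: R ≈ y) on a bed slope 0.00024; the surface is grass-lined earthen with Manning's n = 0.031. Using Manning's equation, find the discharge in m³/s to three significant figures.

A = b·y = 23.639 × 0.48 = 11.35 m²
Wide channel: R ≈ y = 0.48 m
Q = (1/n)·A·R^(2/3)·S^(1/2) = (1/0.031) × 11.35 × 0.4800^(2/3) × 0.00024^(1/2) = 3.476 m³/s

3.48 m³/s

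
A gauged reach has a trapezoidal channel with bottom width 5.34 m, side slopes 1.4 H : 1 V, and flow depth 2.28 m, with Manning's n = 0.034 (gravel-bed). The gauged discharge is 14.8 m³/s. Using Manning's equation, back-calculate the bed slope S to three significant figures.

A = (b + z·y)·y = (5.34 + 1.4×2.28)×2.28 = 19.45 m²
P = b + 2y√(1+z²) = 5.34 + 2×2.28×√(1+1.4²) = 13.19 m
R = A/P = 19.45/13.19 = 1.475 m
S = (Q·n / (1·A·R^(2/3)))² = (14.8×0.034 / (1×19.45×1.296))² = 0.0003984

0.000398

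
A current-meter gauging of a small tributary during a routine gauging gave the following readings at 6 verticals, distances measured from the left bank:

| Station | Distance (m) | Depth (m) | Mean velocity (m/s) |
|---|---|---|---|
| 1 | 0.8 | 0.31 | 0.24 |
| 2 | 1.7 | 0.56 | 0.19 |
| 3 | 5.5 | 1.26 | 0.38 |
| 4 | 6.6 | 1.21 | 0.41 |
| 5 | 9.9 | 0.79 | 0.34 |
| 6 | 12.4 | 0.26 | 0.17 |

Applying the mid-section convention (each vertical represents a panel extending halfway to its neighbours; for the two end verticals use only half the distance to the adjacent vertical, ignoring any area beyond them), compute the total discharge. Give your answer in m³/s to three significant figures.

w_1 = (1.7 − 0.8)/2 = 0.45 m; q_1 = 0.24 × 0.31 × 0.45 = 0.03348 m³/s
w_2 = (5.5 − 0.8)/2 = 2.35 m; q_2 = 0.19 × 0.56 × 2.35 = 0.2500 m³/s
w_3 = (6.6 − 1.7)/2 = 2.45 m; q_3 = 0.38 × 1.26 × 2.45 = 1.173 m³/s
w_4 = (9.9 − 5.5)/2 = 2.2 m; q_4 = 0.41 × 1.21 × 2.2 = 1.091 m³/s
w_5 = (12.4 − 6.6)/2 = 2.9 m; q_5 = 0.34 × 0.79 × 2.9 = 0.7789 m³/s
w_6 = (12.4 − 9.9)/2 = 1.25 m; q_6 = 0.17 × 0.26 × 1.25 = 0.05525 m³/s
Q = Σ qᵢ = 3.382 m³/s

3.38 m³/s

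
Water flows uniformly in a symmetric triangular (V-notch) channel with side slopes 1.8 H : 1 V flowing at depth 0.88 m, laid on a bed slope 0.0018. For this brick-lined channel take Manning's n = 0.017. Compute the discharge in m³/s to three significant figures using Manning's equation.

A = z·y² = 1.8×0.88² = 1.394 m²
P = 2y√(1+z²) = 2×0.88×√(1+1.8²) = 3.624 m
R = A/P = 1.394/3.624 = 0.3846 m
Q = (1/n)·A·R^(2/3)·S^(1/2) = (1/0.017) × 1.394 × 0.3846^(2/3) × 0.0018^(1/2) = 1.840 m³/s

1.84 m³/s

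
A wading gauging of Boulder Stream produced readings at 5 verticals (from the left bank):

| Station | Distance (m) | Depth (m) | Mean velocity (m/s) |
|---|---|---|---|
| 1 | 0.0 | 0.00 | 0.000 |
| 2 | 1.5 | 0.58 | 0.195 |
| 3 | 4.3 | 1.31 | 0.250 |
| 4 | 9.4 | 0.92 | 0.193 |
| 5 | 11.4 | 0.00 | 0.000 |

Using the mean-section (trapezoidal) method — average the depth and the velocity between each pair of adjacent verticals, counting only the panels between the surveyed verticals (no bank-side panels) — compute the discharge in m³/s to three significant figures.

1.98 m³/s

Panel 1-2: Δb = 1.5 m, d̄ = (0.00+0.58)/2 = 0.29, v̄ = (0.000+0.195)/2 = 0.0975 → q = 1.5×0.29×0.0975 = 0.04241 m³/s
Panel 2-3: Δb = 2.8 m, d̄ = (0.58+1.31)/2 = 0.945, v̄ = (0.195+0.250)/2 = 0.2225 → q = 2.8×0.945×0.2225 = 0.5887 m³/s
Panel 3-4: Δb = 5.1 m, d̄ = (1.31+0.92)/2 = 1.115, v̄ = (0.250+0.193)/2 = 0.2215 → q = 5.1×1.115×0.2215 = 1.260 m³/s
Panel 4-5: Δb = 2 m, d̄ = (0.92+0.00)/2 = 0.46, v̄ = (0.193+0.000)/2 = 0.0965 → q = 2×0.46×0.0965 = 0.08878 m³/s
Q = Σ q = 1.979 m³/s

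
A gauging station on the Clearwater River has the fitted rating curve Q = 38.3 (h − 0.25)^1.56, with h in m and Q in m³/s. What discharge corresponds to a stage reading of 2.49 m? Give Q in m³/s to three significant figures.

135 m³/s

Q = 38.3 × (2.49 − 0.25)^1.56 = 38.3 × 2.24^1.56 = 134.8 m³/s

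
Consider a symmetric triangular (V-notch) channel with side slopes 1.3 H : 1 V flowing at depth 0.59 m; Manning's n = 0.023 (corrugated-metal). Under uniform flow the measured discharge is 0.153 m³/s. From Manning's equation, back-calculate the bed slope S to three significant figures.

A = z·y² = 1.3×0.59² = 0.4525 m²
P = 2y√(1+z²) = 2×0.59×√(1+1.3²) = 1.935 m
R = A/P = 0.4525/1.935 = 0.2338 m
S = (Q·n / (1·A·R^(2/3)))² = (0.153×0.023 / (1×0.4525×0.3795))² = 0.0004198

0.000420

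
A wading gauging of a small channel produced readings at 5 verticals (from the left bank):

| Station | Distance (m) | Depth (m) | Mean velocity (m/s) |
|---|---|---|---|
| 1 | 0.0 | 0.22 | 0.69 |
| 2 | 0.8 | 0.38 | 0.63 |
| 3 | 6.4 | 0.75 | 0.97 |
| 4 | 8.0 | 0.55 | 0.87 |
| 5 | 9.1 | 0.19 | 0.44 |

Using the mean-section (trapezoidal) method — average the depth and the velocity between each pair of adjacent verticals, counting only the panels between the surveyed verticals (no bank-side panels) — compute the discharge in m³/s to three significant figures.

3.91 m³/s

Panel 1-2: Δb = 0.8 m, d̄ = (0.22+0.38)/2 = 0.3, v̄ = (0.69+0.63)/2 = 0.66 → q = 0.8×0.3×0.66 = 0.1584 m³/s
Panel 2-3: Δb = 5.6 m, d̄ = (0.38+0.75)/2 = 0.565, v̄ = (0.63+0.97)/2 = 0.8 → q = 5.6×0.565×0.8 = 2.531 m³/s
Panel 3-4: Δb = 1.6 m, d̄ = (0.75+0.55)/2 = 0.65, v̄ = (0.97+0.87)/2 = 0.92 → q = 1.6×0.65×0.92 = 0.9568 m³/s
Panel 4-5: Δb = 1.1 m, d̄ = (0.55+0.19)/2 = 0.37, v̄ = (0.87+0.44)/2 = 0.655 → q = 1.1×0.37×0.655 = 0.2666 m³/s
Q = Σ q = 3.913 m³/s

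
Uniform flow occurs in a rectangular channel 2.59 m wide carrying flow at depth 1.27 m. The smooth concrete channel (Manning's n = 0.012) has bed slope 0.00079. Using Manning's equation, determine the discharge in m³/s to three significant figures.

A = b·y = 2.59 × 1.27 = 3.289 m²
P = b + 2y = 2.59 + 2×1.27 = 5.130 m
R = A/P = 3.289/5.130 = 0.6412 m
Q = (1/n)·A·R^(2/3)·S^(1/2) = (1/0.012) × 3.289 × 0.6412^(2/3) × 0.00079^(1/2) = 5.729 m³/s

5.73 m³/s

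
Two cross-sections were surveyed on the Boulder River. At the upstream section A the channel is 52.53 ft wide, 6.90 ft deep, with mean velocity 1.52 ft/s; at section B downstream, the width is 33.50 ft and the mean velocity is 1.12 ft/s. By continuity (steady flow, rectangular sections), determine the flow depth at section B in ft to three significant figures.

14.7 ft

Q = A₁V₁ = (52.53×6.90) × 1.52 = 550.9 ft³/s
d₂ = Q/(b₂ V₂) = 550.9/(33.50×1.12) = 14.68 ft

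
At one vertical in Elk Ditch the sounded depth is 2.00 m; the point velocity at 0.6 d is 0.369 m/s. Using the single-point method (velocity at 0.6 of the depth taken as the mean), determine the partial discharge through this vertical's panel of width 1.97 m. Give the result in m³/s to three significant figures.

v̄ = v₀.₆ = 0.369 m/s
q = v̄ × d × w = 0.3690 × 2.00 × 1.97 = 1.454 m³/s

1.45 m³/s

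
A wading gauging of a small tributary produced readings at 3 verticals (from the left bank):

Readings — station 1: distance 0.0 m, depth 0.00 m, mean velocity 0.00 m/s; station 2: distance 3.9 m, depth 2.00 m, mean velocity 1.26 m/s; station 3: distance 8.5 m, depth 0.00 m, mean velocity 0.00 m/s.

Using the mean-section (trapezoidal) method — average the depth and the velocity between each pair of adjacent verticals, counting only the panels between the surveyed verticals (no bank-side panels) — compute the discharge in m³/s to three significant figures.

Panel 1-2: Δb = 3.9 m, d̄ = (0.00+2.00)/2 = 1, v̄ = (0.00+1.26)/2 = 0.63 → q = 3.9×1×0.63 = 2.457 m³/s
Panel 2-3: Δb = 4.6 m, d̄ = (2.00+0.00)/2 = 1, v̄ = (1.26+0.00)/2 = 0.63 → q = 4.6×1×0.63 = 2.898 m³/s
Q = Σ q = 5.355 m³/s

5.36 m³/s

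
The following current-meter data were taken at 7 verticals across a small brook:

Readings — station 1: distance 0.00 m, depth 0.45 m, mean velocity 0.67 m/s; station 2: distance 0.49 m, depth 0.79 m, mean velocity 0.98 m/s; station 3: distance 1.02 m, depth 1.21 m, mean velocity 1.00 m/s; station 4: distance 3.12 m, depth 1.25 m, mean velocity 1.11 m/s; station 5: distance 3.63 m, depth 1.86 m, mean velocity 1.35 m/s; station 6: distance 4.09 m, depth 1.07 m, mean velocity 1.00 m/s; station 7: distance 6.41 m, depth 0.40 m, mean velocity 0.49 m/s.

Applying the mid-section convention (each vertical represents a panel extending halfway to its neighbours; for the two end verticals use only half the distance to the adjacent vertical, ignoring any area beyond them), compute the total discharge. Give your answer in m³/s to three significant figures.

6.80 m³/s

w_1 = (0.49 − 0.00)/2 = 0.245 m; q_1 = 0.67 × 0.45 × 0.245 = 0.07387 m³/s
w_2 = (1.02 − 0.00)/2 = 0.51 m; q_2 = 0.98 × 0.79 × 0.51 = 0.3948 m³/s
w_3 = (3.12 − 0.49)/2 = 1.315 m; q_3 = 1.00 × 1.21 × 1.315 = 1.591 m³/s
w_4 = (3.63 − 1.02)/2 = 1.305 m; q_4 = 1.11 × 1.25 × 1.305 = 1.811 m³/s
w_5 = (4.09 − 3.12)/2 = 0.485 m; q_5 = 1.35 × 1.86 × 0.485 = 1.218 m³/s
w_6 = (6.41 − 3.63)/2 = 1.39 m; q_6 = 1.00 × 1.07 × 1.39 = 1.487 m³/s
w_7 = (6.41 − 4.09)/2 = 1.16 m; q_7 = 0.49 × 0.40 × 1.16 = 0.2274 m³/s
Q = Σ qᵢ = 6.803 m³/s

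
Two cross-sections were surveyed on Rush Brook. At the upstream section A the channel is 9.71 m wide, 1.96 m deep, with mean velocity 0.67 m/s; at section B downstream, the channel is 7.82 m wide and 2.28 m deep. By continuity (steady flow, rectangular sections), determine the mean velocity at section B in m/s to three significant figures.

Q = A₁V₁ = (9.71×1.96) × 0.67 = 12.75 m³/s
A₂ = 7.82 × 2.28 = 17.83 m²
V₂ = Q/A₂ = 12.75/17.83 = 0.7152 m/s

0.715 m/s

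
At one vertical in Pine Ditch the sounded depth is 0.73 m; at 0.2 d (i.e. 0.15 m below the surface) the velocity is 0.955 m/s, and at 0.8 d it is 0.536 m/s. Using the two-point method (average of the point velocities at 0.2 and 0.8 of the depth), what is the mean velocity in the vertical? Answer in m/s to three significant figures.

0.746 m/s

v̄ = (0.955 + 0.536) / 2 = 0.7455 m/s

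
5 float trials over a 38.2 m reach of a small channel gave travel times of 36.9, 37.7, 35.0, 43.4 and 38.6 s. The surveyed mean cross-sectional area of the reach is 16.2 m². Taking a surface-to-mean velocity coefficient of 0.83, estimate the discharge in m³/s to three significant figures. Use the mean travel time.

13.4 m³/s

t̄ = (36.9 + 37.7 + 35.0 + 43.4 + 38.6) / 5 = 38.32 s
v_surface = L / t̄ = 38.2 / 38.32 = 0.9969 m/s
v_mean = 0.83 × 0.9969 = 0.8274 m/s
Q = A × v_mean = 16.2 × 0.8274 = 13.40 m³/s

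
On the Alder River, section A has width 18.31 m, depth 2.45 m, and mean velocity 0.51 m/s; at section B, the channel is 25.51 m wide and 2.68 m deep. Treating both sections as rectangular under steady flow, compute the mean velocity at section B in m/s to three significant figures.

Q = A₁V₁ = (18.31×2.45) × 0.51 = 22.88 m³/s
A₂ = 25.51 × 2.68 = 68.37 m²
V₂ = Q/A₂ = 22.88/68.37 = 0.3346 m/s

0.335 m/s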